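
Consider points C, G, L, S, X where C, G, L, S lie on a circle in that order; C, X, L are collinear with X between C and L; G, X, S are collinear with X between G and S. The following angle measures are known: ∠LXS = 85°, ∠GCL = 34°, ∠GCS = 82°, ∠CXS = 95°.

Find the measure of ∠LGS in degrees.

1. ∠GSL = 34°  [same arc GL]
2. ∠GLS = 98°  [cyclic CGLS, opposite ∠C+∠L]
3. ∠LGS = 48°  [△GLS]

∠LGS = 48°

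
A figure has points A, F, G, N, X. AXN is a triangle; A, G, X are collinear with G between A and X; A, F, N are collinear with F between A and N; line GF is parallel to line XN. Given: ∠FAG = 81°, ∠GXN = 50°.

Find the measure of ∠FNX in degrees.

1. ∠NAX = 81°  [G on AX, F on AN]
2. ∠AXN = 50°  [G on ray XA]
3. ∠ANX = 49°  [△AXN]
4. ∠FNX = 49°  [F on ray NA]

∠FNX = 49°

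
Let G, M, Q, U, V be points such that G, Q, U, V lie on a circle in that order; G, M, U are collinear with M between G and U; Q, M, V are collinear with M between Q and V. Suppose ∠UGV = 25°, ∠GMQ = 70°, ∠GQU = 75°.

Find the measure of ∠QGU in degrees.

∠QGU = 60°

1. ∠UQV = 25°  [same arc UV]
2. ∠QMU = 110°  [linear pair at M on GU]
3. ∠GUQ = 45°  [△QMU]
4. ∠QGU = 60°  [△GQU]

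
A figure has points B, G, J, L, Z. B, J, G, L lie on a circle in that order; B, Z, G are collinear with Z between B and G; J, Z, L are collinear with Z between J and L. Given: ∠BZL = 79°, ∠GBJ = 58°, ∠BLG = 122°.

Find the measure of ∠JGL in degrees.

∠JGL = 85°

1. ∠GZJ = 79°  [vertical angles at Z]
2. ∠GLJ = 58°  [same arc JG]
3. ∠BJG = 58°  [cyclic BJGL, opposite ∠J+∠L]
4. ∠BGJ = 64°  [△BJG]
5. ∠GJL = 37°  [△JZG]
6. ∠JGL = 85°  [△JGL]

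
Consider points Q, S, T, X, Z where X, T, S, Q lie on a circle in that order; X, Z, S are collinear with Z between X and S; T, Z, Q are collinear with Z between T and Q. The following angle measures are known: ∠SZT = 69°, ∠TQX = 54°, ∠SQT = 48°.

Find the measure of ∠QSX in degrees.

1. ∠QZX = 69°  [vertical angles at Z]
2. ∠QZS = 111°  [linear pair at Z on XS]
3. ∠QSX = 21°  [△SZQ]

∠QSX = 21°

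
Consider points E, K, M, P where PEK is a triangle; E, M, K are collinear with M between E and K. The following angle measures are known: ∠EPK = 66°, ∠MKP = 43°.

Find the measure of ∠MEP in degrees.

∠MEP = 71°

1. ∠EKP = 43°  [M on ray KE]
2. ∠KEP = 71°  [△PEK]
3. ∠MEP = 71°  [M on ray EK]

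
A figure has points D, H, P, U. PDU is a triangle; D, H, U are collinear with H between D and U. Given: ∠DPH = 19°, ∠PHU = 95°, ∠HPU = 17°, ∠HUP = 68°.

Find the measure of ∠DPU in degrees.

1. ∠DHP = 85°  [linear pair at H on DU]
2. ∠DUP = 68°  [H on ray UD]
3. ∠HDP = 76°  [△PDH]
4. ∠PDU = 76°  [H on ray DU]
5. ∠DPU = 36°  [△PDU]

∠DPU = 36°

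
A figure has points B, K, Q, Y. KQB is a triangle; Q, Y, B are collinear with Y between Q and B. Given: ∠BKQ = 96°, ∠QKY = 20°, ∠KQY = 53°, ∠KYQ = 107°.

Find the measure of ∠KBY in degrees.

∠KBY = 31°

1. ∠BQK = 53°  [Y on ray QB]
2. ∠KBQ = 31°  [△KQB]
3. ∠KBY = 31°  [Y on ray BQ]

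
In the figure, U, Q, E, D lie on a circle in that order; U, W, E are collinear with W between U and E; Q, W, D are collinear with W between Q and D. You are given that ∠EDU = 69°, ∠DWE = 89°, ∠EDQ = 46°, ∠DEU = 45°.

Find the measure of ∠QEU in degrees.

∠QEU = 23°

1. ∠EQU = 111°  [cyclic UQED, opposite ∠Q+∠D]
2. ∠EUQ = 46°  [same arc QE]
3. ∠QEU = 23°  [△UQE]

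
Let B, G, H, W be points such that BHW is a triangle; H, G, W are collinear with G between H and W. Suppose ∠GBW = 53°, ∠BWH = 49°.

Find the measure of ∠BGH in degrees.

1. ∠BWG = 49°  [G on ray WH]
2. ∠BGW = 78°  [△BGW]
3. ∠BGH = 102°  [linear pair at G on HW]

∠BGH = 102°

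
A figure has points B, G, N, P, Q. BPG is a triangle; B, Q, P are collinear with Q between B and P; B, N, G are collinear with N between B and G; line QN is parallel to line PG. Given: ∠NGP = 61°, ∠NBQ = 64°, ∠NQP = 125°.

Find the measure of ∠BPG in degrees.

1. ∠BGP = 61°  [N on ray GB]
2. ∠GBP = 64°  [Q on BP, N on BG]
3. ∠BPG = 55°  [△BPG]

∠BPG = 55°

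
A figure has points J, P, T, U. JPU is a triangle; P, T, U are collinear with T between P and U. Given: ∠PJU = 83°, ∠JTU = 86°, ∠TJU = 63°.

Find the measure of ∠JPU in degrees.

1. ∠JUT = 31°  [△JTU]
2. ∠JUP = 31°  [T on ray UP]
3. ∠JPU = 66°  [△JPU]

∠JPU = 66°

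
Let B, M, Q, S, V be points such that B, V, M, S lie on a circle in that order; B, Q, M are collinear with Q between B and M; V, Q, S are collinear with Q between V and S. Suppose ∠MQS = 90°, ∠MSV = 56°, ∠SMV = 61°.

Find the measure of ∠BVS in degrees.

∠BVS = 34°

1. ∠BQV = 90°  [vertical angles at Q]
2. ∠MBV = 56°  [same arc VM]
3. ∠BVS = 34°  [△BQV]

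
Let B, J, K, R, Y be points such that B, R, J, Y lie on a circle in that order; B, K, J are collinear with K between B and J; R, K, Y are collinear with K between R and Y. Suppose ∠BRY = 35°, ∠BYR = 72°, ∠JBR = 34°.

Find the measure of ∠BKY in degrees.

1. ∠BJY = 35°  [same arc BY]
2. ∠JYR = 34°  [same arc RJ]
3. ∠JKY = 111°  [△JKY]
4. ∠BKY = 69°  [linear pair at K on BJ]

∠BKY = 69°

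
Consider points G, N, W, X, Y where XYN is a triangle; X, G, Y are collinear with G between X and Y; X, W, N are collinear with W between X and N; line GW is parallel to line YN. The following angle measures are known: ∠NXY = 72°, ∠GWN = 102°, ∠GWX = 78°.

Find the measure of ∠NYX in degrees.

1. ∠GXW = 72°  [G on XY, W on XN]
2. ∠WGX = 30°  [△XGW]
3. ∠NYX = 30°  [GW∥YN, corresponding at G]

∠NYX = 30°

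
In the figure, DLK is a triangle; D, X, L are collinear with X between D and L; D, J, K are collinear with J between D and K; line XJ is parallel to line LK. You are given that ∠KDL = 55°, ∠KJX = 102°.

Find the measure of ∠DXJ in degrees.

1. ∠JDX = 55°  [X on DL, J on DK]
2. ∠DJX = 78°  [linear pair at J on DK]
3. ∠DXJ = 47°  [△DXJ]

∠DXJ = 47°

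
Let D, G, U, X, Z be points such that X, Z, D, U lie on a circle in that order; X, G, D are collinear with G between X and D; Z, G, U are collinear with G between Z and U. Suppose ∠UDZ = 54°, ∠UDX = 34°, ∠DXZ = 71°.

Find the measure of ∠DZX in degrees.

1. ∠UXZ = 126°  [cyclic XZDU, opposite ∠X+∠D]
2. ∠UZX = 34°  [same arc XU]
3. ∠XUZ = 20°  [△XZU]
4. ∠XDZ = 20°  [same arc XZ]
5. ∠DZX = 89°  [△XZD]

∠DZX = 89°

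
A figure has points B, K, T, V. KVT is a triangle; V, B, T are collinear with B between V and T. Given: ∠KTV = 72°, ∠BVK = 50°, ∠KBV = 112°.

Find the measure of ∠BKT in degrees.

∠BKT = 40°

1. ∠BTK = 72°  [B on ray TV]
2. ∠KBT = 68°  [linear pair at B on VT]
3. ∠BKT = 40°  [△KBT]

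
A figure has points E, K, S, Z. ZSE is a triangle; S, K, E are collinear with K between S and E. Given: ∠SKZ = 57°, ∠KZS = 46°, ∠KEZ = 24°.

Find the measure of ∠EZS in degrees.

1. ∠KSZ = 77°  [△ZSK]
2. ∠SEZ = 24°  [K on ray ES]
3. ∠ESZ = 77°  [K on ray SE]
4. ∠EZS = 79°  [△ZSE]

∠EZS = 79°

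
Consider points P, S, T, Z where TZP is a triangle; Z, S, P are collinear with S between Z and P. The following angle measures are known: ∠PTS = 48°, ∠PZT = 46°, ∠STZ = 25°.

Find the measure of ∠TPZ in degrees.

1. ∠SZT = 46°  [S on ray ZP]
2. ∠TSZ = 109°  [△TZS]
3. ∠PST = 71°  [linear pair at S on ZP]
4. ∠SPT = 61°  [△TSP]
5. ∠TPZ = 61°  [S on ray PZ]

∠TPZ = 61°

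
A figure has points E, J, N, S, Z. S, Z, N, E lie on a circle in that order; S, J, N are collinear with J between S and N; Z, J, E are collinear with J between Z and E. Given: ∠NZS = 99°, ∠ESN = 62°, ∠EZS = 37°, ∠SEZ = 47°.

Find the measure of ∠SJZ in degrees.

1. ∠EZN = 62°  [same arc NE]
2. ∠SNZ = 47°  [same arc SZ]
3. ∠NJZ = 71°  [△ZJN]
4. ∠SJZ = 109°  [linear pair at J on SN]

∠SJZ = 109°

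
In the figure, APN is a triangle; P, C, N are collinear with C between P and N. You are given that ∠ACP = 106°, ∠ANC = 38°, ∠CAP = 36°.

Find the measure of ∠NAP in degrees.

1. ∠APC = 38°  [△APC]
2. ∠ANP = 38°  [C on ray NP]
3. ∠APN = 38°  [C on ray PN]
4. ∠NAP = 104°  [△APN]

∠NAP = 104°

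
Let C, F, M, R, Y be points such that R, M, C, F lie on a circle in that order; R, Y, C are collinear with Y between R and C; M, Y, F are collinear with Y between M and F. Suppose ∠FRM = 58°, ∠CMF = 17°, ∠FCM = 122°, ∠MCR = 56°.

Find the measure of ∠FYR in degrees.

∠FYR = 107°

1. ∠CRF = 17°  [same arc CF]
2. ∠MFR = 56°  [same arc RM]
3. ∠FYR = 107°  [△RYF]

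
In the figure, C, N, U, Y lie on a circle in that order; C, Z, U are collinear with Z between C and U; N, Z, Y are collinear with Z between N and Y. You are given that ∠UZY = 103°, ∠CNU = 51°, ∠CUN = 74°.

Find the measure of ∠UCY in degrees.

1. ∠CZY = 77°  [linear pair at Z on CU]
2. ∠CYN = 74°  [same arc CN]
3. ∠UCY = 29°  [△CZY]

∠UCY = 29°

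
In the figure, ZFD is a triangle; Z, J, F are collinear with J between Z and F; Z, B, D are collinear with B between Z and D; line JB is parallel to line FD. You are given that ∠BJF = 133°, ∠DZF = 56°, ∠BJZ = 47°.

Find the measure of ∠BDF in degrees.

1. ∠BZJ = 56°  [J on ZF, B on ZD]
2. ∠JBZ = 77°  [△ZJB]
3. ∠DBJ = 103°  [linear pair at B on ZD]
4. ∠BDF = 77°  [JB∥FD, co-interior at D–B]

∠BDF = 77°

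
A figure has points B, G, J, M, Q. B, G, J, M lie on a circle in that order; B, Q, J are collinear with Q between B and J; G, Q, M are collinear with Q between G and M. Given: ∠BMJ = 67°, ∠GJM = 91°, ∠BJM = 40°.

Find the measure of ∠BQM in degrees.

1. ∠JBM = 73°  [△BJM]
2. ∠GBM = 89°  [cyclic BGJM, opposite ∠B+∠J]
3. ∠BGM = 40°  [same arc BM]
4. ∠BMG = 51°  [△BGM]
5. ∠BQM = 56°  [△BQM]

∠BQM = 56°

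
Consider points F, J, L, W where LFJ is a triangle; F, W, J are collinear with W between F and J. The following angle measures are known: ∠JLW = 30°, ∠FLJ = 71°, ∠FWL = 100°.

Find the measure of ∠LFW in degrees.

∠LFW = 39°

1. ∠JWL = 80°  [linear pair at W on FJ]
2. ∠LJW = 70°  [△LWJ]
3. ∠FJL = 70°  [W on ray JF]
4. ∠JFL = 39°  [△LFJ]
5. ∠LFW = 39°  [W on ray FJ]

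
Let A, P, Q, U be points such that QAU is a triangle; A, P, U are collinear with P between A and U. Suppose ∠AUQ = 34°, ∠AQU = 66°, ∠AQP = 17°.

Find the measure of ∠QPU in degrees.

1. ∠QAU = 80°  [△QAU]
2. ∠PAQ = 80°  [P on ray AU]
3. ∠APQ = 83°  [△QAP]
4. ∠QPU = 97°  [linear pair at P on AU]

∠QPU = 97°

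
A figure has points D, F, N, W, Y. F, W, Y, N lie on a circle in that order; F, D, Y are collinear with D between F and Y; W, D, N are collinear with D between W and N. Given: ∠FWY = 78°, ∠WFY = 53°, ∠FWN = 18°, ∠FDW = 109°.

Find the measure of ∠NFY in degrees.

1. ∠FNY = 102°  [cyclic FWYN, opposite ∠W+∠N]
2. ∠FYN = 18°  [same arc FN]
3. ∠NFY = 60°  [△FYN]

∠NFY = 60°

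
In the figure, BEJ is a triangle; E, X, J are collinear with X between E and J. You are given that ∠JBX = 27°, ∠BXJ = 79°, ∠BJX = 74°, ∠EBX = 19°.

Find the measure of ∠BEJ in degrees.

∠BEJ = 60°

1. ∠BXE = 101°  [linear pair at X on EJ]
2. ∠BEX = 60°  [△BEX]
3. ∠BEJ = 60°  [X on ray EJ]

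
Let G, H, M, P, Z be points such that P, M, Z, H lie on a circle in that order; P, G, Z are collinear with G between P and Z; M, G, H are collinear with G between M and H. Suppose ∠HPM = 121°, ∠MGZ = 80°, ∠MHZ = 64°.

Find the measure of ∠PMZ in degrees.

1. ∠HZM = 59°  [cyclic PMZH, opposite ∠P+∠Z]
2. ∠MPZ = 64°  [same arc MZ]
3. ∠HMZ = 57°  [△MZH]
4. ∠MZP = 43°  [△MGZ]
5. ∠PMZ = 73°  [△PMZ]

∠PMZ = 73°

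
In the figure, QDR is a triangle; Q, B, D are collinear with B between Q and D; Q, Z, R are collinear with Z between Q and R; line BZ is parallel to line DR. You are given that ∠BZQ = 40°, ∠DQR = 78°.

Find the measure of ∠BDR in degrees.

∠BDR = 62°

1. ∠DRQ = 40°  [BZ∥DR, corresponding at Z]
2. ∠QDR = 62°  [△QDR]
3. ∠BDR = 62°  [B on ray DQ]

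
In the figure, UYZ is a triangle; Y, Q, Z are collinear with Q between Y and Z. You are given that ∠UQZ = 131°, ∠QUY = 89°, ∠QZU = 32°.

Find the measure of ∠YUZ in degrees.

∠YUZ = 106°

1. ∠UQY = 49°  [linear pair at Q on YZ]
2. ∠QYU = 42°  [△UYQ]
3. ∠UZY = 32°  [Q on ray ZY]
4. ∠UYZ = 42°  [Q on ray YZ]
5. ∠YUZ = 106°  [△UYZ]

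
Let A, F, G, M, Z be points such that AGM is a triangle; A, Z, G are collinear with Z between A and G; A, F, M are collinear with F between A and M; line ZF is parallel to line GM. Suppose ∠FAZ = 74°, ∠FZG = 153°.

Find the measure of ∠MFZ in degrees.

1. ∠AZF = 27°  [linear pair at Z on AG]
2. ∠AFZ = 79°  [△AZF]
3. ∠MFZ = 101°  [linear pair at F on AM]

∠MFZ = 101°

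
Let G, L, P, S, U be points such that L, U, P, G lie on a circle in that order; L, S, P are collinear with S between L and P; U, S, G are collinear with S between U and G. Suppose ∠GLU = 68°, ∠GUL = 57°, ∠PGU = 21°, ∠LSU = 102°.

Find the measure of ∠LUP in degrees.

∠LUP = 104°

1. ∠LGU = 55°  [△LUG]
2. ∠PLU = 21°  [△LSU]
3. ∠LPU = 55°  [same arc LU]
4. ∠LUP = 104°  [△LUP]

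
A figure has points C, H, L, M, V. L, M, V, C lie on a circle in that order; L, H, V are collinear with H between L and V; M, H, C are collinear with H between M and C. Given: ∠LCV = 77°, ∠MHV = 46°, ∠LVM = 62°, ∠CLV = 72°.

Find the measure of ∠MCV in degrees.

1. ∠LMV = 103°  [cyclic LMVC, opposite ∠M+∠C]
2. ∠MLV = 15°  [△LMV]
3. ∠MCV = 15°  [same arc MV]

∠MCV = 15°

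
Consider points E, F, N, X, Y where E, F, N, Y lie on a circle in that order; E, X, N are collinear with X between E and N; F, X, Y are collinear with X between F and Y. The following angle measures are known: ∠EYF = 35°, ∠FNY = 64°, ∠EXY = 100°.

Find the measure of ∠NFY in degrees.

∠NFY = 45°

1. ∠ENF = 35°  [same arc EF]
2. ∠FXN = 100°  [vertical angles at X]
3. ∠NFY = 45°  [△FXN]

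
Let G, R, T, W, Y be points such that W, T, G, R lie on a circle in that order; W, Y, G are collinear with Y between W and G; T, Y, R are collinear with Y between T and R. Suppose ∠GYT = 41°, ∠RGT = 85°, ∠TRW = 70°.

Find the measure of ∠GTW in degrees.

1. ∠TYW = 139°  [linear pair at Y on WG]
2. ∠RWT = 95°  [cyclic WTGR, opposite ∠W+∠G]
3. ∠TGW = 70°  [same arc WT]
4. ∠RTW = 15°  [△WTR]
5. ∠GWT = 26°  [△WYT]
6. ∠GTW = 84°  [△WTG]

∠GTW = 84°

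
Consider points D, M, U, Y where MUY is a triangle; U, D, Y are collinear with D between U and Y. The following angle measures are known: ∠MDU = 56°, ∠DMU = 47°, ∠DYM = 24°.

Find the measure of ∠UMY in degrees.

∠UMY = 79°

1. ∠DUM = 77°  [△MUD]
2. ∠MYU = 24°  [D on ray YU]
3. ∠MUY = 77°  [D on ray UY]
4. ∠UMY = 79°  [△MUY]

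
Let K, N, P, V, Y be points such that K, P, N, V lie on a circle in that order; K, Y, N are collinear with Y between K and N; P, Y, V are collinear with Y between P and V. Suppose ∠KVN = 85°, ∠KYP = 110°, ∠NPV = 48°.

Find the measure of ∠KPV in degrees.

∠KPV = 47°

1. ∠KPN = 95°  [cyclic KPNV, opposite ∠P+∠V]
2. ∠NYP = 70°  [linear pair at Y on KN]
3. ∠KNP = 62°  [△PYN]
4. ∠NKP = 23°  [△KPN]
5. ∠KPV = 47°  [△KYP]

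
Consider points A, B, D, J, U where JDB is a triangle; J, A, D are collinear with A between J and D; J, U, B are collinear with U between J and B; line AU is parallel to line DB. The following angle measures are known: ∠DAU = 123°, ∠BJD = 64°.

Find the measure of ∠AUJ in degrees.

∠AUJ = 59°

1. ∠JAU = 57°  [linear pair at A on JD]
2. ∠AJU = 64°  [A on JD, U on JB]
3. ∠AUJ = 59°  [△JAU]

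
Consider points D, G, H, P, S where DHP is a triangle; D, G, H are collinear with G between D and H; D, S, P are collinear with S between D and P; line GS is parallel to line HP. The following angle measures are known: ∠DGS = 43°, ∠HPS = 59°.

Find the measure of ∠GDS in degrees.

∠GDS = 78°

1. ∠DHP = 43°  [GS∥HP, corresponding at G]
2. ∠DPH = 59°  [S on ray PD]
3. ∠HDP = 78°  [△DHP]
4. ∠GDS = 78°  [G on DH, S on DP]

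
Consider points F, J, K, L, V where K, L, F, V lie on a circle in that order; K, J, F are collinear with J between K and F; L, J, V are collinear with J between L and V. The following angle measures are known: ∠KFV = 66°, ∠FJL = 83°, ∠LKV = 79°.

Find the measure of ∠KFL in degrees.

∠KFL = 35°

1. ∠KLV = 66°  [same arc KV]
2. ∠KVL = 35°  [△KLV]
3. ∠KFL = 35°  [same arc KL]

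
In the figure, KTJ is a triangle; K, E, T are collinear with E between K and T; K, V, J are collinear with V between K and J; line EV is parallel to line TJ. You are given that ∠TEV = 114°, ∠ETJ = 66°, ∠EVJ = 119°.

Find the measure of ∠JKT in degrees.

∠JKT = 53°

1. ∠KEV = 66°  [linear pair at E on KT]
2. ∠EVK = 61°  [linear pair at V on KJ]
3. ∠EKV = 53°  [△KEV]
4. ∠JKT = 53°  [E on KT, V on KJ]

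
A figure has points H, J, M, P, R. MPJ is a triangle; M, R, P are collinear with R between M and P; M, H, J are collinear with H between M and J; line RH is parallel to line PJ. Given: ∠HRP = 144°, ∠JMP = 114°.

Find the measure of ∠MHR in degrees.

∠MHR = 30°

1. ∠HRM = 36°  [linear pair at R on MP]
2. ∠HMR = 114°  [R on MP, H on MJ]
3. ∠MHR = 30°  [△MRH]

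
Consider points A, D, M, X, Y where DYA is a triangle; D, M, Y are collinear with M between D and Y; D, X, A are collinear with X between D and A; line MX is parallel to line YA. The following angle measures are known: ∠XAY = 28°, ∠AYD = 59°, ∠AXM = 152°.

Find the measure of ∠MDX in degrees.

∠MDX = 93°

1. ∠DAY = 28°  [X on ray AD]
2. ∠ADY = 93°  [△DYA]
3. ∠MDX = 93°  [M on DY, X on DA]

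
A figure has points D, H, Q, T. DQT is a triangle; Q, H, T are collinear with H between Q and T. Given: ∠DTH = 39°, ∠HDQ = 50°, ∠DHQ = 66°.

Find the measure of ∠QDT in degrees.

∠QDT = 77°

1. ∠DTQ = 39°  [H on ray TQ]
2. ∠DQH = 64°  [△DQH]
3. ∠DQT = 64°  [H on ray QT]
4. ∠QDT = 77°  [△DQT]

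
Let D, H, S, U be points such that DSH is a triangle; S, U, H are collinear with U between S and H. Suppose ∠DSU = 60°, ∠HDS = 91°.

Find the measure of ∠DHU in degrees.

1. ∠DSH = 60°  [U on ray SH]
2. ∠DHS = 29°  [△DSH]
3. ∠DHU = 29°  [U on ray HS]

∠DHU = 29°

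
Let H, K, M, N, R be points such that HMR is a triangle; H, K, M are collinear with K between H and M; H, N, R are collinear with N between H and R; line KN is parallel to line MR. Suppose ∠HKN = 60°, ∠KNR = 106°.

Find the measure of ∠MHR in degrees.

∠MHR = 46°

1. ∠HNK = 74°  [linear pair at N on HR]
2. ∠KHN = 46°  [△HKN]
3. ∠MHR = 46°  [K on HM, N on HR]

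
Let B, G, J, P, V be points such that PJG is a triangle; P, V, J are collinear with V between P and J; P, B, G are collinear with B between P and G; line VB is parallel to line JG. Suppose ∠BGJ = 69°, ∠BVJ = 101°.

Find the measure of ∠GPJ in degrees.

1. ∠JGP = 69°  [B on ray GP]
2. ∠BVP = 79°  [linear pair at V on PJ]
3. ∠PBV = 69°  [VB∥JG, corresponding at B]
4. ∠BPV = 32°  [△PVB]
5. ∠GPJ = 32°  [V on PJ, B on PG]

∠GPJ = 32°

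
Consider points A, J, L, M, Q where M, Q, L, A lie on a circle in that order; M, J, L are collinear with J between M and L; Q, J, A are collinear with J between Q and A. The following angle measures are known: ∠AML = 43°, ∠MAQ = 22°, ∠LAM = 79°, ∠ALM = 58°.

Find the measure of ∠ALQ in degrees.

1. ∠AQM = 58°  [same arc MA]
2. ∠AMQ = 100°  [△MQA]
3. ∠ALQ = 80°  [cyclic MQLA, opposite ∠M+∠L]

∠ALQ = 80°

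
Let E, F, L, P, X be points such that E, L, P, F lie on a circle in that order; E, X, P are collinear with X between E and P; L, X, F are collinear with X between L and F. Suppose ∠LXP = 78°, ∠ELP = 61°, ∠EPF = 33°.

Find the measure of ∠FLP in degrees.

∠FLP = 28°

1. ∠EFP = 119°  [cyclic ELPF, opposite ∠L+∠F]
2. ∠FEP = 28°  [△EPF]
3. ∠FLP = 28°  [same arc PF]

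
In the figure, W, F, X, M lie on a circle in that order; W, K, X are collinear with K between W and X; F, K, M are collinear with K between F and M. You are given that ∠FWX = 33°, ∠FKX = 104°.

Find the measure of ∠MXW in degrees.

∠MXW = 71°

1. ∠FMX = 33°  [same arc FX]
2. ∠MKW = 104°  [vertical angles at K]
3. ∠MKX = 76°  [linear pair at K on WX]
4. ∠MXW = 71°  [△XKM]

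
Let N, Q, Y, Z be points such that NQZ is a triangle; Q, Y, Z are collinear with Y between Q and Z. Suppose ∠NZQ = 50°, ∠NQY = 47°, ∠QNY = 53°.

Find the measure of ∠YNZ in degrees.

1. ∠NZY = 50°  [Y on ray ZQ]
2. ∠NYQ = 80°  [△NQY]
3. ∠NYZ = 100°  [linear pair at Y on QZ]
4. ∠YNZ = 30°  [△NYZ]

∠YNZ = 30°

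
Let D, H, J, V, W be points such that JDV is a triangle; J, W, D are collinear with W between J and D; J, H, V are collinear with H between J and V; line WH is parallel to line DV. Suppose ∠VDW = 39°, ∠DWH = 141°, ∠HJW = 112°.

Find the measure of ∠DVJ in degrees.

1. ∠JDV = 39°  [W on ray DJ]
2. ∠DJV = 112°  [W on JD, H on JV]
3. ∠DVJ = 29°  [△JDV]

∠DVJ = 29°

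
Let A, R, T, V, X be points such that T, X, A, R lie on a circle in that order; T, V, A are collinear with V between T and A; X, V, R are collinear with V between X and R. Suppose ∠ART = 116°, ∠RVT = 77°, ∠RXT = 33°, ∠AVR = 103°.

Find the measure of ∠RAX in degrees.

∠RAX = 105°

1. ∠RAT = 33°  [same arc TR]
2. ∠ARX = 44°  [△AVR]
3. ∠ATR = 31°  [△TAR]
4. ∠AXR = 31°  [same arc AR]
5. ∠RAX = 105°  [△XAR]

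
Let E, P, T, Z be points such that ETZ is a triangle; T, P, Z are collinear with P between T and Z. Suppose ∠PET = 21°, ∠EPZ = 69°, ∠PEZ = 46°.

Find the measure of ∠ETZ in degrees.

1. ∠EPT = 111°  [linear pair at P on TZ]
2. ∠ETP = 48°  [△ETP]
3. ∠ETZ = 48°  [P on ray TZ]

∠ETZ = 48°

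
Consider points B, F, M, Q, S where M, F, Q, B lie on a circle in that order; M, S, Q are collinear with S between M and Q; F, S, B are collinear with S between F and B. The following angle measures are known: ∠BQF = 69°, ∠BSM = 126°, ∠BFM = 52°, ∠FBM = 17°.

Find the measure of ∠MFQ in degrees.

∠MFQ = 89°

1. ∠BMQ = 37°  [△MSB]
2. ∠BQM = 52°  [same arc MB]
3. ∠MBQ = 91°  [△MQB]
4. ∠MFQ = 89°  [cyclic MFQB, opposite ∠F+∠B]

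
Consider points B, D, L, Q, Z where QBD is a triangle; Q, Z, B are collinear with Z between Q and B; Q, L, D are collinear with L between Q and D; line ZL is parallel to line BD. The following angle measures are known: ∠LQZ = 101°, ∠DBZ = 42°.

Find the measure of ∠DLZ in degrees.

1. ∠BQD = 101°  [Z on QB, L on QD]
2. ∠DBQ = 42°  [Z on ray BQ]
3. ∠BDQ = 37°  [△QBD]
4. ∠QLZ = 37°  [ZL∥BD, corresponding at L]
5. ∠DLZ = 143°  [linear pair at L on QD]

∠DLZ = 143°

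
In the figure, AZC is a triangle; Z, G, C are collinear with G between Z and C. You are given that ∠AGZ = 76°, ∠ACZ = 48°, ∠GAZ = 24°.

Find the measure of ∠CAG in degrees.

1. ∠AGC = 104°  [linear pair at G on ZC]
2. ∠ACG = 48°  [G on ray CZ]
3. ∠CAG = 28°  [△AGC]

∠CAG = 28°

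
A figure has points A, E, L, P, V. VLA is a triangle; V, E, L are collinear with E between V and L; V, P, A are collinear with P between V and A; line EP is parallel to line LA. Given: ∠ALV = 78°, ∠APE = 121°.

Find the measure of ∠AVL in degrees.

1. ∠PEV = 78°  [EP∥LA, corresponding at E]
2. ∠EPV = 59°  [linear pair at P on VA]
3. ∠EVP = 43°  [△VEP]
4. ∠AVL = 43°  [E on VL, P on VA]

∠AVL = 43°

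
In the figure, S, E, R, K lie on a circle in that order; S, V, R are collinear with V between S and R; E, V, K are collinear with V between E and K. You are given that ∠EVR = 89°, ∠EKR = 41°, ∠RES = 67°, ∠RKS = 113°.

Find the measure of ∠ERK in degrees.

∠ERK = 120°

1. ∠ESR = 41°  [same arc ER]
2. ∠ERS = 72°  [△SER]
3. ∠KER = 19°  [△EVR]
4. ∠ERK = 120°  [△ERK]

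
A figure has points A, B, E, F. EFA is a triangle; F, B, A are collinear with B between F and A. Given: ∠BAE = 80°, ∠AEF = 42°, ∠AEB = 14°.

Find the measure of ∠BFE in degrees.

1. ∠EAF = 80°  [B on ray AF]
2. ∠AFE = 58°  [△EFA]
3. ∠BFE = 58°  [B on ray FA]

∠BFE = 58°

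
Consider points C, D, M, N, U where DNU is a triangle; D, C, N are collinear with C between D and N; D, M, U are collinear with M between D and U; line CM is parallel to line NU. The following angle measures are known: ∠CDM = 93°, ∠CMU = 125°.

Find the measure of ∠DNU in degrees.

1. ∠CMD = 55°  [linear pair at M on DU]
2. ∠DCM = 32°  [△DCM]
3. ∠DNU = 32°  [CM∥NU, corresponding at C]

∠DNU = 32°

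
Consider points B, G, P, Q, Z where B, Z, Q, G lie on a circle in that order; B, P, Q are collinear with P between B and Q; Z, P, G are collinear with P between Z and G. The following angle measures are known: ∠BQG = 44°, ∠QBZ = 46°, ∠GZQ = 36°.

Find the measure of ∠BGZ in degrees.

∠BGZ = 54°

1. ∠BZG = 44°  [same arc BG]
2. ∠QGZ = 46°  [same arc ZQ]
3. ∠GQZ = 98°  [△ZQG]
4. ∠GBZ = 82°  [cyclic BZQG, opposite ∠B+∠Q]
5. ∠BGZ = 54°  [△BZG]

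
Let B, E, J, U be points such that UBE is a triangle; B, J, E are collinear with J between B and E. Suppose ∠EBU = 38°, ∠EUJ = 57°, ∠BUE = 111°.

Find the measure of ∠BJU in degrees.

∠BJU = 88°

1. ∠BEU = 31°  [△UBE]
2. ∠JEU = 31°  [J on ray EB]
3. ∠EJU = 92°  [△UJE]
4. ∠BJU = 88°  [linear pair at J on BE]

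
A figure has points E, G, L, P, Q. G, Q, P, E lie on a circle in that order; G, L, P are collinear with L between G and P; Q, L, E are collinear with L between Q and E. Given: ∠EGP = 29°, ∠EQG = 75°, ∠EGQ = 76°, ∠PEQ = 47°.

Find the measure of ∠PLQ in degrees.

1. ∠EQP = 29°  [same arc PE]
2. ∠GEQ = 29°  [△GQE]
3. ∠GPQ = 29°  [same arc GQ]
4. ∠PLQ = 122°  [△QLP]

∠PLQ = 122°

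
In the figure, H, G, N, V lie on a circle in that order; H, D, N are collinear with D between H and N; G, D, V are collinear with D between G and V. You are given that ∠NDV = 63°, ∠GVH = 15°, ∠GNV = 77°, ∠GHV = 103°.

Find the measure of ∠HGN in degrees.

∠HGN = 110°

1. ∠GDH = 63°  [vertical angles at D]
2. ∠GNH = 15°  [same arc HG]
3. ∠HGV = 62°  [△HGV]
4. ∠GHN = 55°  [△HDG]
5. ∠HGN = 110°  [△HGN]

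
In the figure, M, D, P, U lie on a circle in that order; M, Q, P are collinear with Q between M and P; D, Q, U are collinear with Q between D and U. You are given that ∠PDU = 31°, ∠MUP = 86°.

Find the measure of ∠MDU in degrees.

1. ∠PMU = 31°  [same arc PU]
2. ∠MPU = 63°  [△MPU]
3. ∠MDU = 63°  [same arc MU]

∠MDU = 63°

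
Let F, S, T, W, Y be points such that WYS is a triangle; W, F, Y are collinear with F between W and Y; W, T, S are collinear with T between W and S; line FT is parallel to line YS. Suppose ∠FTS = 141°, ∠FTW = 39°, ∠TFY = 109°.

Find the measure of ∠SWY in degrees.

∠SWY = 70°

1. ∠TFW = 71°  [linear pair at F on WY]
2. ∠FWT = 70°  [△WFT]
3. ∠SWY = 70°  [F on WY, T on WS]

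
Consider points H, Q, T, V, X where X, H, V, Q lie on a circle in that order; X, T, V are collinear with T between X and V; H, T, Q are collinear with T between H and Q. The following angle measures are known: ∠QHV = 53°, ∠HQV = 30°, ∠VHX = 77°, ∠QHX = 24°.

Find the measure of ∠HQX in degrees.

1. ∠HXV = 30°  [same arc HV]
2. ∠HVX = 73°  [△XHV]
3. ∠HQX = 73°  [same arc XH]

∠HQX = 73°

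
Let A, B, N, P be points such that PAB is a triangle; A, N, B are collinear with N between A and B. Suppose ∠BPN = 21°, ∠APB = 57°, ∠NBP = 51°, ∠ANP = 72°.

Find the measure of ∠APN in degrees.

∠APN = 36°

1. ∠ABP = 51°  [N on ray BA]
2. ∠BAP = 72°  [△PAB]
3. ∠NAP = 72°  [N on ray AB]
4. ∠APN = 36°  [△PAN]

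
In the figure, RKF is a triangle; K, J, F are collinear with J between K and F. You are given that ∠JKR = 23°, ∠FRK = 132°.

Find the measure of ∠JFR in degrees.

∠JFR = 25°

1. ∠FKR = 23°  [J on ray KF]
2. ∠KFR = 25°  [△RKF]
3. ∠JFR = 25°  [J on ray FK]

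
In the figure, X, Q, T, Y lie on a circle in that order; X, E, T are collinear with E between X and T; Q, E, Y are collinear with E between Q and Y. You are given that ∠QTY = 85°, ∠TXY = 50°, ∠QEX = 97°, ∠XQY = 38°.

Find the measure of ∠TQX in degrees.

1. ∠TQY = 50°  [same arc TY]
2. ∠QET = 83°  [linear pair at E on XT]
3. ∠QXT = 45°  [△XEQ]
4. ∠QTX = 47°  [△QET]
5. ∠TQX = 88°  [△XQT]

∠TQX = 88°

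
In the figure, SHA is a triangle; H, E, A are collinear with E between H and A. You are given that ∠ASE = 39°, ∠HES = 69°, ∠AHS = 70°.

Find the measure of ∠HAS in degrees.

∠HAS = 30°

1. ∠AES = 111°  [linear pair at E on HA]
2. ∠EAS = 30°  [△SEA]
3. ∠HAS = 30°  [E on ray AH]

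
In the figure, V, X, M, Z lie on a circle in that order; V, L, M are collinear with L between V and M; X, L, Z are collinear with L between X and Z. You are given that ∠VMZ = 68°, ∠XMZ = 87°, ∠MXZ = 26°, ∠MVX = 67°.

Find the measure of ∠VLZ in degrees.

∠VLZ = 135°

1. ∠VXZ = 68°  [same arc VZ]
2. ∠XVZ = 93°  [cyclic VXMZ, opposite ∠V+∠M]
3. ∠MVZ = 26°  [same arc MZ]
4. ∠VZX = 19°  [△VXZ]
5. ∠VLZ = 135°  [△VLZ]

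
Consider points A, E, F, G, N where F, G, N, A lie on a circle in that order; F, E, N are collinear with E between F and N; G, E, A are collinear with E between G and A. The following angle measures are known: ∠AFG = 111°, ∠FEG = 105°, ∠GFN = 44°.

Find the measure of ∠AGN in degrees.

∠AGN = 67°

1. ∠ANG = 69°  [cyclic FGNA, opposite ∠F+∠N]
2. ∠GAN = 44°  [same arc GN]
3. ∠AGN = 67°  [△GNA]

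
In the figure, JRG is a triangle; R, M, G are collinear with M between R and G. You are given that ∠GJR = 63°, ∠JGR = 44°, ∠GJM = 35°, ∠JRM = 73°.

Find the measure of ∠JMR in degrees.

1. ∠JGM = 44°  [M on ray GR]
2. ∠GMJ = 101°  [△JMG]
3. ∠JMR = 79°  [linear pair at M on RG]

∠JMR = 79°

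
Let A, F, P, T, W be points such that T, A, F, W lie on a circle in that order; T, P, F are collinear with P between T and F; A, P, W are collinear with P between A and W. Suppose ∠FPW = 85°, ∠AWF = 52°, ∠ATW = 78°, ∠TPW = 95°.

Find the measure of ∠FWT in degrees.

∠FWT = 111°

1. ∠TFW = 43°  [△FPW]
2. ∠AFW = 102°  [cyclic TAFW, opposite ∠T+∠F]
3. ∠FAW = 26°  [△AFW]
4. ∠FTW = 26°  [same arc FW]
5. ∠FWT = 111°  [△TFW]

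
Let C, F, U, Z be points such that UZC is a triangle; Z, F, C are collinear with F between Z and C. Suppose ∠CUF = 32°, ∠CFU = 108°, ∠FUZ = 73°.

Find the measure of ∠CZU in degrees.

∠CZU = 35°

1. ∠UFZ = 72°  [linear pair at F on ZC]
2. ∠FZU = 35°  [△UZF]
3. ∠CZU = 35°  [F on ray ZC]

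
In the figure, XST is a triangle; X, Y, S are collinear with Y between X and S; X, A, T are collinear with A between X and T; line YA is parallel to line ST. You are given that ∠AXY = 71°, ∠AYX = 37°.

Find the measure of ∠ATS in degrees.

∠ATS = 72°

1. ∠XAY = 72°  [△XYA]
2. ∠TAY = 108°  [linear pair at A on XT]
3. ∠ATS = 72°  [YA∥ST, co-interior at T–A]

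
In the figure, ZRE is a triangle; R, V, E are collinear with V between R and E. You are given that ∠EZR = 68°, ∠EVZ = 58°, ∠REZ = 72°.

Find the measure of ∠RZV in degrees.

∠RZV = 18°

1. ∠ERZ = 40°  [△ZRE]
2. ∠RVZ = 122°  [linear pair at V on RE]
3. ∠VRZ = 40°  [V on ray RE]
4. ∠RZV = 18°  [△ZRV]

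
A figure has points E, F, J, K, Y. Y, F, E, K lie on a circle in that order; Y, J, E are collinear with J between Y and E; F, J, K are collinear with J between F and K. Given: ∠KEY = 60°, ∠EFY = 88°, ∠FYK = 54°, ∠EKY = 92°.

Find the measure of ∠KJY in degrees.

1. ∠KFY = 60°  [same arc YK]
2. ∠EYK = 28°  [△YEK]
3. ∠FKY = 66°  [△YFK]
4. ∠KJY = 86°  [△YJK]

∠KJY = 86°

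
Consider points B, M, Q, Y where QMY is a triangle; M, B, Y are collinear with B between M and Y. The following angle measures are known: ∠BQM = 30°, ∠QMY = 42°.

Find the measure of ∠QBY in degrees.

∠QBY = 72°

1. ∠BMQ = 42°  [B on ray MY]
2. ∠MBQ = 108°  [△QMB]
3. ∠QBY = 72°  [linear pair at B on MY]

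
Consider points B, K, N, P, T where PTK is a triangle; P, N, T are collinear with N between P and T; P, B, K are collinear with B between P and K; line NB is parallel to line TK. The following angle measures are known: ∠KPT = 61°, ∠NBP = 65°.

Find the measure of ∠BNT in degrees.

1. ∠BPN = 61°  [N on PT, B on PK]
2. ∠BNP = 54°  [△PNB]
3. ∠BNT = 126°  [linear pair at N on PT]

∠BNT = 126°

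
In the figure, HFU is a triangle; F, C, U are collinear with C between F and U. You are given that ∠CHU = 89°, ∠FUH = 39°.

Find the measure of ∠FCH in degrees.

1. ∠CUH = 39°  [C on ray UF]
2. ∠HCU = 52°  [△HCU]
3. ∠FCH = 128°  [linear pair at C on FU]

∠FCH = 128°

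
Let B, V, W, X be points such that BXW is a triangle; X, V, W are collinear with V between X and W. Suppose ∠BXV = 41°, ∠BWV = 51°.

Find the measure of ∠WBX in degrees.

1. ∠BXW = 41°  [V on ray XW]
2. ∠BWX = 51°  [V on ray WX]
3. ∠WBX = 88°  [△BXW]

∠WBX = 88°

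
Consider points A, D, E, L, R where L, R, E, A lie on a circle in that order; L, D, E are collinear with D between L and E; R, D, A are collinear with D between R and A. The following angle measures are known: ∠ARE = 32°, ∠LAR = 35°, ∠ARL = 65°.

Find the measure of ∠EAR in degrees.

1. ∠ALE = 32°  [same arc EA]
2. ∠ADL = 113°  [△LDA]
3. ∠AEL = 65°  [same arc LA]
4. ∠ADE = 67°  [linear pair at D on LE]
5. ∠EAR = 48°  [△EDA]

∠EAR = 48°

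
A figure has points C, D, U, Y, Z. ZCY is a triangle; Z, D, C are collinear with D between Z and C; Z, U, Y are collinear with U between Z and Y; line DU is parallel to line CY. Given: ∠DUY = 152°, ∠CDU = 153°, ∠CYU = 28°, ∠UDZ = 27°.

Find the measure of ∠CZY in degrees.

1. ∠CYZ = 28°  [U on ray YZ]
2. ∠YCZ = 27°  [DU∥CY, corresponding at D]
3. ∠CZY = 125°  [△ZCY]

∠CZY = 125°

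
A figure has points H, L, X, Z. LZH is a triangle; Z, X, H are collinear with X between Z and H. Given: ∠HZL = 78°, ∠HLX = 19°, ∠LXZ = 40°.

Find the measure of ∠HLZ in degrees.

1. ∠HXL = 140°  [linear pair at X on ZH]
2. ∠LHX = 21°  [△LXH]
3. ∠LHZ = 21°  [X on ray HZ]
4. ∠HLZ = 81°  [△LZH]

∠HLZ = 81°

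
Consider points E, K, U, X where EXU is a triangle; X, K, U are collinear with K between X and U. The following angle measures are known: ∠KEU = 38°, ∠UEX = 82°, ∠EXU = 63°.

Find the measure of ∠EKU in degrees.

∠EKU = 107°

1. ∠EUX = 35°  [△EXU]
2. ∠EUK = 35°  [K on ray UX]
3. ∠EKU = 107°  [△EKU]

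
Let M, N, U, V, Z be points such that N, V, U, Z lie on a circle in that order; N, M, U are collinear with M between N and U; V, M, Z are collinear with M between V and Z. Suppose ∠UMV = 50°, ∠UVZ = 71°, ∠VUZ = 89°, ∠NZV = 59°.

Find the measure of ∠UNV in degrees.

1. ∠NMV = 130°  [linear pair at M on NU]
2. ∠VNZ = 91°  [cyclic NVUZ, opposite ∠N+∠U]
3. ∠NVZ = 30°  [△NVZ]
4. ∠UNV = 20°  [△NMV]

∠UNV = 20°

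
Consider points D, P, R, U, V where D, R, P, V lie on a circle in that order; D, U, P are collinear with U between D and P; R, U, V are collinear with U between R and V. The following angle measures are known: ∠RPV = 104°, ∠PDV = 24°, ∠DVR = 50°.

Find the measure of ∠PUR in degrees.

1. ∠PRV = 24°  [same arc PV]
2. ∠DPR = 50°  [same arc DR]
3. ∠PUR = 106°  [△RUP]

∠PUR = 106°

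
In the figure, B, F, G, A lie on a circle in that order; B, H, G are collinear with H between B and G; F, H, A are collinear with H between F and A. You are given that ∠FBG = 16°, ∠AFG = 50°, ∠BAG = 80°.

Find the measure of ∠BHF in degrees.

1. ∠FAG = 16°  [same arc FG]
2. ∠ABG = 50°  [same arc GA]
3. ∠AGB = 50°  [△BGA]
4. ∠AHG = 114°  [△GHA]
5. ∠BHF = 114°  [vertical angles at H]

∠BHF = 114°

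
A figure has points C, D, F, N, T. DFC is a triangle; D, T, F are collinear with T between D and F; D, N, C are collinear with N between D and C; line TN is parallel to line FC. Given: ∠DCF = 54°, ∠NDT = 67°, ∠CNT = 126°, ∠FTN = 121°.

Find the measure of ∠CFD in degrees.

∠CFD = 59°

1. ∠DNT = 54°  [TN∥FC, corresponding at N]
2. ∠DTN = 59°  [△DTN]
3. ∠CFD = 59°  [TN∥FC, corresponding at T]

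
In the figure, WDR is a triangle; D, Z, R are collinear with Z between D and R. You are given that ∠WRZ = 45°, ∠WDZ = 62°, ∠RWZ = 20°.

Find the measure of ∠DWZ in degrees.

∠DWZ = 53°

1. ∠RZW = 115°  [△WZR]
2. ∠DZW = 65°  [linear pair at Z on DR]
3. ∠DWZ = 53°  [△WDZ]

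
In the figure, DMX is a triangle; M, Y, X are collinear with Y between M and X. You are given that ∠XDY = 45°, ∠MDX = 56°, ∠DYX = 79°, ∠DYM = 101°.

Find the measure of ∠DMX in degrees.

∠DMX = 68°

1. ∠DXY = 56°  [△DYX]
2. ∠DXM = 56°  [Y on ray XM]
3. ∠DMX = 68°  [△DMX]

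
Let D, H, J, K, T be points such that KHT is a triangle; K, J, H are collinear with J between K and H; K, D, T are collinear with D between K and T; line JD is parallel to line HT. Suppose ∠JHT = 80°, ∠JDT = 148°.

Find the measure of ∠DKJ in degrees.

1. ∠KHT = 80°  [J on ray HK]
2. ∠JDK = 32°  [linear pair at D on KT]
3. ∠DJK = 80°  [JD∥HT, corresponding at J]
4. ∠DKJ = 68°  [△KJD]

∠DKJ = 68°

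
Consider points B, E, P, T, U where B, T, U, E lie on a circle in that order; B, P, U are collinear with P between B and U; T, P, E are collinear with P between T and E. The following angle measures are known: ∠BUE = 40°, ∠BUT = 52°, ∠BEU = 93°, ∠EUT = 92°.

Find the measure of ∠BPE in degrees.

∠BPE = 81°

1. ∠EBU = 47°  [△BUE]
2. ∠BET = 52°  [same arc BT]
3. ∠BPE = 81°  [△BPE]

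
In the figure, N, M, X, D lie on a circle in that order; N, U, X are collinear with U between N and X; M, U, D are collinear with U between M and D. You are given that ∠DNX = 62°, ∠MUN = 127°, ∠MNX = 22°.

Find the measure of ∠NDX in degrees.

1. ∠DUX = 127°  [vertical angles at U]
2. ∠MDX = 22°  [same arc MX]
3. ∠DXN = 31°  [△XUD]
4. ∠NDX = 87°  [△NXD]

∠NDX = 87°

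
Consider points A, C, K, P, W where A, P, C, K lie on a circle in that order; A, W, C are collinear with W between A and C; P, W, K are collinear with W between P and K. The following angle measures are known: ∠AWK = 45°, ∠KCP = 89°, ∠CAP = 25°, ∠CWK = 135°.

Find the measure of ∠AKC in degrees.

∠AKC = 94°

1. ∠CKP = 25°  [same arc PC]
2. ∠ACK = 20°  [△CWK]
3. ∠CPK = 66°  [△PCK]
4. ∠CAK = 66°  [same arc CK]
5. ∠AKC = 94°  [△ACK]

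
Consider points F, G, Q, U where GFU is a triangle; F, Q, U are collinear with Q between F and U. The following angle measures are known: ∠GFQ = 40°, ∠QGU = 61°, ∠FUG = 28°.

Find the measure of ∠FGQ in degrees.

∠FGQ = 51°

1. ∠GUQ = 28°  [Q on ray UF]
2. ∠GQU = 91°  [△GQU]
3. ∠FQG = 89°  [linear pair at Q on FU]
4. ∠FGQ = 51°  [△GFQ]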